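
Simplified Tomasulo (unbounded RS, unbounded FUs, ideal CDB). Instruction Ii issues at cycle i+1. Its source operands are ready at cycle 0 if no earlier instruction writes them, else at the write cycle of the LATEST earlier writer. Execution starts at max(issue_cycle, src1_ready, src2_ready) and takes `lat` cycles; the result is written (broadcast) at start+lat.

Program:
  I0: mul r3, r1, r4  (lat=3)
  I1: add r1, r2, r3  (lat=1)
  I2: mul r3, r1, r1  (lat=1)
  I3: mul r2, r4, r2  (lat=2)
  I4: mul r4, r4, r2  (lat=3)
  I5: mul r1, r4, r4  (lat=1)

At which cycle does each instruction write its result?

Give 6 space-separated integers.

I0 mul r3: issue@1 deps=(None,None) exec_start@1 write@4
I1 add r1: issue@2 deps=(None,0) exec_start@4 write@5
I2 mul r3: issue@3 deps=(1,1) exec_start@5 write@6
I3 mul r2: issue@4 deps=(None,None) exec_start@4 write@6
I4 mul r4: issue@5 deps=(None,3) exec_start@6 write@9
I5 mul r1: issue@6 deps=(4,4) exec_start@9 write@10

Answer: 4 5 6 6 9 10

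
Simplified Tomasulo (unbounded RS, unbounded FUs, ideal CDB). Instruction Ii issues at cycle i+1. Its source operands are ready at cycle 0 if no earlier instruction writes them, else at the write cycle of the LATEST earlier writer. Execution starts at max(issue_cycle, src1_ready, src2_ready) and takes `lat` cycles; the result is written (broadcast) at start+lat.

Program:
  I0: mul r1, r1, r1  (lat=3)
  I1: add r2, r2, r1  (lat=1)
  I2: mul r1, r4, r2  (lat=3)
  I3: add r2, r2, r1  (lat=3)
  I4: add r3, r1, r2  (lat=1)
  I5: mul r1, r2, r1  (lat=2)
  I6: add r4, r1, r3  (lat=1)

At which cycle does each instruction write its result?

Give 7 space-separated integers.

Answer: 4 5 8 11 12 13 14

Derivation:
I0 mul r1: issue@1 deps=(None,None) exec_start@1 write@4
I1 add r2: issue@2 deps=(None,0) exec_start@4 write@5
I2 mul r1: issue@3 deps=(None,1) exec_start@5 write@8
I3 add r2: issue@4 deps=(1,2) exec_start@8 write@11
I4 add r3: issue@5 deps=(2,3) exec_start@11 write@12
I5 mul r1: issue@6 deps=(3,2) exec_start@11 write@13
I6 add r4: issue@7 deps=(5,4) exec_start@13 write@14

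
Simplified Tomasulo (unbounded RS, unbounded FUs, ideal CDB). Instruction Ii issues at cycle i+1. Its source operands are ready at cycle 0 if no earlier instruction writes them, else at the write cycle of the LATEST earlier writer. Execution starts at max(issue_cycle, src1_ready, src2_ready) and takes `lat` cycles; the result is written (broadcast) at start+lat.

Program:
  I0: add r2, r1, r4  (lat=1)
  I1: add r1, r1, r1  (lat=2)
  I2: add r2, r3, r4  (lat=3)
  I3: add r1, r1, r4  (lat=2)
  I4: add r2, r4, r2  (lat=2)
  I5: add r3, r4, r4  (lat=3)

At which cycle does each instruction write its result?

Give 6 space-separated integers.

Answer: 2 4 6 6 8 9

Derivation:
I0 add r2: issue@1 deps=(None,None) exec_start@1 write@2
I1 add r1: issue@2 deps=(None,None) exec_start@2 write@4
I2 add r2: issue@3 deps=(None,None) exec_start@3 write@6
I3 add r1: issue@4 deps=(1,None) exec_start@4 write@6
I4 add r2: issue@5 deps=(None,2) exec_start@6 write@8
I5 add r3: issue@6 deps=(None,None) exec_start@6 write@9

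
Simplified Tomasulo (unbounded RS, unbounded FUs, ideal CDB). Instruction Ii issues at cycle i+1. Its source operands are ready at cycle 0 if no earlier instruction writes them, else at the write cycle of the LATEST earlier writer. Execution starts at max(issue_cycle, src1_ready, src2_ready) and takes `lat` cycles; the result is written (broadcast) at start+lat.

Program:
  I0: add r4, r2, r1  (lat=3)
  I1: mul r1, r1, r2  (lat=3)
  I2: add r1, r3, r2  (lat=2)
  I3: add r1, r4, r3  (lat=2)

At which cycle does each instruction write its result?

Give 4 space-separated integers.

Answer: 4 5 5 6

Derivation:
I0 add r4: issue@1 deps=(None,None) exec_start@1 write@4
I1 mul r1: issue@2 deps=(None,None) exec_start@2 write@5
I2 add r1: issue@3 deps=(None,None) exec_start@3 write@5
I3 add r1: issue@4 deps=(0,None) exec_start@4 write@6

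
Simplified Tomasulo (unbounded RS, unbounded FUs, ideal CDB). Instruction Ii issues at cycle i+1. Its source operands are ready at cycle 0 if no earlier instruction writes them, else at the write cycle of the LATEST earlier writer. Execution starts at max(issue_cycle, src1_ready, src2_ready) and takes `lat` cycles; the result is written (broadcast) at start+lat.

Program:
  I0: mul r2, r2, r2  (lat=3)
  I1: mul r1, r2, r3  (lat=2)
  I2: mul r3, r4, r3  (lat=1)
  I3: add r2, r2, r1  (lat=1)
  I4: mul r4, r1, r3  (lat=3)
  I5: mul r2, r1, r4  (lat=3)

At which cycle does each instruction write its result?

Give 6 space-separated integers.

I0 mul r2: issue@1 deps=(None,None) exec_start@1 write@4
I1 mul r1: issue@2 deps=(0,None) exec_start@4 write@6
I2 mul r3: issue@3 deps=(None,None) exec_start@3 write@4
I3 add r2: issue@4 deps=(0,1) exec_start@6 write@7
I4 mul r4: issue@5 deps=(1,2) exec_start@6 write@9
I5 mul r2: issue@6 deps=(1,4) exec_start@9 write@12

Answer: 4 6 4 7 9 12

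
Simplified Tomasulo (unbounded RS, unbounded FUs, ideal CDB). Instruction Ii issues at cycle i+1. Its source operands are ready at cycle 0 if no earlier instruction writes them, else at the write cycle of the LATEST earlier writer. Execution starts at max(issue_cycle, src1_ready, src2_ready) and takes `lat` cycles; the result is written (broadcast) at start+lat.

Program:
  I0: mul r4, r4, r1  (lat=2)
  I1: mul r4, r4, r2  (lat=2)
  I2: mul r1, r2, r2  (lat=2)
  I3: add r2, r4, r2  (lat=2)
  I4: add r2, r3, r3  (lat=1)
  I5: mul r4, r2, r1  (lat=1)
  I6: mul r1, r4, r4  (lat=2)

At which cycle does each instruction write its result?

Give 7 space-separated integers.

I0 mul r4: issue@1 deps=(None,None) exec_start@1 write@3
I1 mul r4: issue@2 deps=(0,None) exec_start@3 write@5
I2 mul r1: issue@3 deps=(None,None) exec_start@3 write@5
I3 add r2: issue@4 deps=(1,None) exec_start@5 write@7
I4 add r2: issue@5 deps=(None,None) exec_start@5 write@6
I5 mul r4: issue@6 deps=(4,2) exec_start@6 write@7
I6 mul r1: issue@7 deps=(5,5) exec_start@7 write@9

Answer: 3 5 5 7 6 7 9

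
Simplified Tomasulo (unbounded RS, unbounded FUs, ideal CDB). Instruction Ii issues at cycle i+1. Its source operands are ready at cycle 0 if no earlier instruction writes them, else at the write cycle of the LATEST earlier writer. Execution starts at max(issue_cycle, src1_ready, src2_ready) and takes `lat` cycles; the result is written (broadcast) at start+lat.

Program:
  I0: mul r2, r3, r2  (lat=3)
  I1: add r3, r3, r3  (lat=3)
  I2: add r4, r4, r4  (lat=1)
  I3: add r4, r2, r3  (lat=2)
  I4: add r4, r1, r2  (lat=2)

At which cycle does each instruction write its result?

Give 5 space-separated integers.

I0 mul r2: issue@1 deps=(None,None) exec_start@1 write@4
I1 add r3: issue@2 deps=(None,None) exec_start@2 write@5
I2 add r4: issue@3 deps=(None,None) exec_start@3 write@4
I3 add r4: issue@4 deps=(0,1) exec_start@5 write@7
I4 add r4: issue@5 deps=(None,0) exec_start@5 write@7

Answer: 4 5 4 7 7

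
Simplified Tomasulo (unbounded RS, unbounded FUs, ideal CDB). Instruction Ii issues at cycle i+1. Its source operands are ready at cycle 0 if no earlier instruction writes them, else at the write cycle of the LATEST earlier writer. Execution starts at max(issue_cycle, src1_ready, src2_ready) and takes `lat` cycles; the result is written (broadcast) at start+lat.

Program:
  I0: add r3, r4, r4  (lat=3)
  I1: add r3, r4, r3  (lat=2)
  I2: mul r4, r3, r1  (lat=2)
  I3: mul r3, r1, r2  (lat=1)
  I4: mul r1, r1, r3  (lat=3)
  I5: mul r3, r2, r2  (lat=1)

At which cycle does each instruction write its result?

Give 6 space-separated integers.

I0 add r3: issue@1 deps=(None,None) exec_start@1 write@4
I1 add r3: issue@2 deps=(None,0) exec_start@4 write@6
I2 mul r4: issue@3 deps=(1,None) exec_start@6 write@8
I3 mul r3: issue@4 deps=(None,None) exec_start@4 write@5
I4 mul r1: issue@5 deps=(None,3) exec_start@5 write@8
I5 mul r3: issue@6 deps=(None,None) exec_start@6 write@7

Answer: 4 6 8 5 8 7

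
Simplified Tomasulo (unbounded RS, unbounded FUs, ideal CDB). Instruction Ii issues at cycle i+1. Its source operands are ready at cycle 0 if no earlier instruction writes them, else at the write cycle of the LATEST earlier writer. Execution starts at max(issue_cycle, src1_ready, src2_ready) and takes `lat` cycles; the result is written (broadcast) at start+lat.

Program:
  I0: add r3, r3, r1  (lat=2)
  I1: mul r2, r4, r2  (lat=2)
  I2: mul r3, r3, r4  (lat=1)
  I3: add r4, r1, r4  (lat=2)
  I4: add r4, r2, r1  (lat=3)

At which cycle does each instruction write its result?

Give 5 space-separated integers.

I0 add r3: issue@1 deps=(None,None) exec_start@1 write@3
I1 mul r2: issue@2 deps=(None,None) exec_start@2 write@4
I2 mul r3: issue@3 deps=(0,None) exec_start@3 write@4
I3 add r4: issue@4 deps=(None,None) exec_start@4 write@6
I4 add r4: issue@5 deps=(1,None) exec_start@5 write@8

Answer: 3 4 4 6 8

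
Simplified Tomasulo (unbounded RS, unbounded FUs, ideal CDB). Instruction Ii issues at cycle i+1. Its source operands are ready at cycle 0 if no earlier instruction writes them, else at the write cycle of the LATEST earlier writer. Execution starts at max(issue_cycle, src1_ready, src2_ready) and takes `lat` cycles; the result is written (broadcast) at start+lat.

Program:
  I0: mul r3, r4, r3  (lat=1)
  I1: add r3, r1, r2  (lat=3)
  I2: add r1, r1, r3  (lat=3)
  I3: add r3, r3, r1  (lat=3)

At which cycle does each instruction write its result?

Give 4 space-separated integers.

Answer: 2 5 8 11

Derivation:
I0 mul r3: issue@1 deps=(None,None) exec_start@1 write@2
I1 add r3: issue@2 deps=(None,None) exec_start@2 write@5
I2 add r1: issue@3 deps=(None,1) exec_start@5 write@8
I3 add r3: issue@4 deps=(1,2) exec_start@8 write@11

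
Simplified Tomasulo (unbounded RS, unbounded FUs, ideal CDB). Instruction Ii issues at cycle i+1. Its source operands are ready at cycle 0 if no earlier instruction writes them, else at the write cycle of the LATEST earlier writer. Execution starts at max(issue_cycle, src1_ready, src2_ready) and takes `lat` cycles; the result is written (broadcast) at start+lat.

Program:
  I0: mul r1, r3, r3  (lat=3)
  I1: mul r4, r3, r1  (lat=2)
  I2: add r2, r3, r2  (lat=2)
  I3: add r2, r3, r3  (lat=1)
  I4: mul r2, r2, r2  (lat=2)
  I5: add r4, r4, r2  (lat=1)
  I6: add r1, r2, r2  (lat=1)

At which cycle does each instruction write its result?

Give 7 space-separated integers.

Answer: 4 6 5 5 7 8 8

Derivation:
I0 mul r1: issue@1 deps=(None,None) exec_start@1 write@4
I1 mul r4: issue@2 deps=(None,0) exec_start@4 write@6
I2 add r2: issue@3 deps=(None,None) exec_start@3 write@5
I3 add r2: issue@4 deps=(None,None) exec_start@4 write@5
I4 mul r2: issue@5 deps=(3,3) exec_start@5 write@7
I5 add r4: issue@6 deps=(1,4) exec_start@7 write@8
I6 add r1: issue@7 deps=(4,4) exec_start@7 write@8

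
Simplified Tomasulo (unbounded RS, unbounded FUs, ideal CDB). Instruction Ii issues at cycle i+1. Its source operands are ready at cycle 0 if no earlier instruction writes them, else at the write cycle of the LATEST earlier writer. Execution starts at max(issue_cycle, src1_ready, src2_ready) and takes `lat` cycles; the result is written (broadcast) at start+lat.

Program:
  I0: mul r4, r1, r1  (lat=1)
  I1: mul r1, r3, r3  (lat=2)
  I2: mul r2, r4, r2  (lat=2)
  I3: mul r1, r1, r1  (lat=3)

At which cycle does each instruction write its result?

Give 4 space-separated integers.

Answer: 2 4 5 7

Derivation:
I0 mul r4: issue@1 deps=(None,None) exec_start@1 write@2
I1 mul r1: issue@2 deps=(None,None) exec_start@2 write@4
I2 mul r2: issue@3 deps=(0,None) exec_start@3 write@5
I3 mul r1: issue@4 deps=(1,1) exec_start@4 write@7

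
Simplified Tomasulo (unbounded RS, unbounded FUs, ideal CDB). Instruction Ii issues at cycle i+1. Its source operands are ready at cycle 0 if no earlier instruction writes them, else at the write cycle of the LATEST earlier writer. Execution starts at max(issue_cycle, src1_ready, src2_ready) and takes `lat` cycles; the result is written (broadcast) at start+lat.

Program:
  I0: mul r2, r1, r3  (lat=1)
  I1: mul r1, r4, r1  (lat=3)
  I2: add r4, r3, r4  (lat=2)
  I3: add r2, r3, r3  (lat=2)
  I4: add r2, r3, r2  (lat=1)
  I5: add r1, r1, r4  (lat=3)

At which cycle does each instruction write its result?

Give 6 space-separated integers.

I0 mul r2: issue@1 deps=(None,None) exec_start@1 write@2
I1 mul r1: issue@2 deps=(None,None) exec_start@2 write@5
I2 add r4: issue@3 deps=(None,None) exec_start@3 write@5
I3 add r2: issue@4 deps=(None,None) exec_start@4 write@6
I4 add r2: issue@5 deps=(None,3) exec_start@6 write@7
I5 add r1: issue@6 deps=(1,2) exec_start@6 write@9

Answer: 2 5 5 6 7 9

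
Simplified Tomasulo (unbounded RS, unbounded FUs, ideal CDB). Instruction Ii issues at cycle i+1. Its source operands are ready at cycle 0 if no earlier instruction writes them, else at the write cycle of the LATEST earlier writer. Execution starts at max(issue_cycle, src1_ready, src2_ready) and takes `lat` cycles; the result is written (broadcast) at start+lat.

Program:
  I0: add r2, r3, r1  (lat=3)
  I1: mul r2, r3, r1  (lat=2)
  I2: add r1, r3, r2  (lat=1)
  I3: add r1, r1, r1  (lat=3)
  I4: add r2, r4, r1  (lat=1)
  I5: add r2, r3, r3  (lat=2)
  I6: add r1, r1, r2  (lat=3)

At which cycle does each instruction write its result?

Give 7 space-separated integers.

Answer: 4 4 5 8 9 8 11

Derivation:
I0 add r2: issue@1 deps=(None,None) exec_start@1 write@4
I1 mul r2: issue@2 deps=(None,None) exec_start@2 write@4
I2 add r1: issue@3 deps=(None,1) exec_start@4 write@5
I3 add r1: issue@4 deps=(2,2) exec_start@5 write@8
I4 add r2: issue@5 deps=(None,3) exec_start@8 write@9
I5 add r2: issue@6 deps=(None,None) exec_start@6 write@8
I6 add r1: issue@7 deps=(3,5) exec_start@8 write@11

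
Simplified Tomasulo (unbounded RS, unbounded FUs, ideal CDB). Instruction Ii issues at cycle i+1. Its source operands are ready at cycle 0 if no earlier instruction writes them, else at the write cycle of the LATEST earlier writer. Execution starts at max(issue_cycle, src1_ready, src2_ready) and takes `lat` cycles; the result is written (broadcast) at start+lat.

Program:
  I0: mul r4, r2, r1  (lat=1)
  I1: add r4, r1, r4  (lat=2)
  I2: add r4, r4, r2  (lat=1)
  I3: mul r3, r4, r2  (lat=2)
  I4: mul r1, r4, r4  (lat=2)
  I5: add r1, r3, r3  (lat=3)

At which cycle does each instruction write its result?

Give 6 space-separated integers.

I0 mul r4: issue@1 deps=(None,None) exec_start@1 write@2
I1 add r4: issue@2 deps=(None,0) exec_start@2 write@4
I2 add r4: issue@3 deps=(1,None) exec_start@4 write@5
I3 mul r3: issue@4 deps=(2,None) exec_start@5 write@7
I4 mul r1: issue@5 deps=(2,2) exec_start@5 write@7
I5 add r1: issue@6 deps=(3,3) exec_start@7 write@10

Answer: 2 4 5 7 7 10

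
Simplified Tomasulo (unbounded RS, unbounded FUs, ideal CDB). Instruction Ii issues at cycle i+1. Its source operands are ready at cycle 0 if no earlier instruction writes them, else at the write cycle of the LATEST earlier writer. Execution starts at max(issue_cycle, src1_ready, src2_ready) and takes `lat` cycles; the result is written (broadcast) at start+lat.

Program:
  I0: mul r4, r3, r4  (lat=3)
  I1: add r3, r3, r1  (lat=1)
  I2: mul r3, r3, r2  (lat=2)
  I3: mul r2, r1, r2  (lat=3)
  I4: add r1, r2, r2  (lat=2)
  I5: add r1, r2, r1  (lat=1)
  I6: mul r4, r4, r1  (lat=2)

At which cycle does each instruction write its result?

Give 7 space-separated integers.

Answer: 4 3 5 7 9 10 12

Derivation:
I0 mul r4: issue@1 deps=(None,None) exec_start@1 write@4
I1 add r3: issue@2 deps=(None,None) exec_start@2 write@3
I2 mul r3: issue@3 deps=(1,None) exec_start@3 write@5
I3 mul r2: issue@4 deps=(None,None) exec_start@4 write@7
I4 add r1: issue@5 deps=(3,3) exec_start@7 write@9
I5 add r1: issue@6 deps=(3,4) exec_start@9 write@10
I6 mul r4: issue@7 deps=(0,5) exec_start@10 write@12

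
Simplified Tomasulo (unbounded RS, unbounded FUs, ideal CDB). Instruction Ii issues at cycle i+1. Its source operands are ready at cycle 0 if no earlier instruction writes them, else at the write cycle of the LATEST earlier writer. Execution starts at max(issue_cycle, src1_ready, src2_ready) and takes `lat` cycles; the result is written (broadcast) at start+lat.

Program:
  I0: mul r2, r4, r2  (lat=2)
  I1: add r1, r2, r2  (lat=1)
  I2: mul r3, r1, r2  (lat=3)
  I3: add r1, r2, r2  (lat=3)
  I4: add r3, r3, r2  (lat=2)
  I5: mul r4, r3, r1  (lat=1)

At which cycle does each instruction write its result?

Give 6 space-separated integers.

Answer: 3 4 7 7 9 10

Derivation:
I0 mul r2: issue@1 deps=(None,None) exec_start@1 write@3
I1 add r1: issue@2 deps=(0,0) exec_start@3 write@4
I2 mul r3: issue@3 deps=(1,0) exec_start@4 write@7
I3 add r1: issue@4 deps=(0,0) exec_start@4 write@7
I4 add r3: issue@5 deps=(2,0) exec_start@7 write@9
I5 mul r4: issue@6 deps=(4,3) exec_start@9 write@10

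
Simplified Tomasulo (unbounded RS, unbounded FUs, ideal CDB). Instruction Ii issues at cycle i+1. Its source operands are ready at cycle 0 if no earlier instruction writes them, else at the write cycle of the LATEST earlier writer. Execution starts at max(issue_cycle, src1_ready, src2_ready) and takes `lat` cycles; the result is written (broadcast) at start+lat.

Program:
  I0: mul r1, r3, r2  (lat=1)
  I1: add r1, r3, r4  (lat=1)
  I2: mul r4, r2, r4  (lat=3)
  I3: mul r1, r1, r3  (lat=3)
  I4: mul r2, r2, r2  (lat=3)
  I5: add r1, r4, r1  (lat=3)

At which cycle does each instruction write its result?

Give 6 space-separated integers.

I0 mul r1: issue@1 deps=(None,None) exec_start@1 write@2
I1 add r1: issue@2 deps=(None,None) exec_start@2 write@3
I2 mul r4: issue@3 deps=(None,None) exec_start@3 write@6
I3 mul r1: issue@4 deps=(1,None) exec_start@4 write@7
I4 mul r2: issue@5 deps=(None,None) exec_start@5 write@8
I5 add r1: issue@6 deps=(2,3) exec_start@7 write@10

Answer: 2 3 6 7 8 10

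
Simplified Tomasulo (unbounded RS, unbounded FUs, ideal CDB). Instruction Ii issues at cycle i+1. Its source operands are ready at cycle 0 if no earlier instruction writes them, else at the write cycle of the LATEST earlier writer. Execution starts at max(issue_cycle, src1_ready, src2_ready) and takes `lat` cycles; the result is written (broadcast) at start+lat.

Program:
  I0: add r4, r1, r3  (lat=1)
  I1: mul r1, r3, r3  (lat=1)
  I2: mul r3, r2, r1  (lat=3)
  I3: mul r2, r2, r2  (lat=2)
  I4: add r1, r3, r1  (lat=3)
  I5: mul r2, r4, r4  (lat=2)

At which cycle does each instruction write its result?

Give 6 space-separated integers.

I0 add r4: issue@1 deps=(None,None) exec_start@1 write@2
I1 mul r1: issue@2 deps=(None,None) exec_start@2 write@3
I2 mul r3: issue@3 deps=(None,1) exec_start@3 write@6
I3 mul r2: issue@4 deps=(None,None) exec_start@4 write@6
I4 add r1: issue@5 deps=(2,1) exec_start@6 write@9
I5 mul r2: issue@6 deps=(0,0) exec_start@6 write@8

Answer: 2 3 6 6 9 8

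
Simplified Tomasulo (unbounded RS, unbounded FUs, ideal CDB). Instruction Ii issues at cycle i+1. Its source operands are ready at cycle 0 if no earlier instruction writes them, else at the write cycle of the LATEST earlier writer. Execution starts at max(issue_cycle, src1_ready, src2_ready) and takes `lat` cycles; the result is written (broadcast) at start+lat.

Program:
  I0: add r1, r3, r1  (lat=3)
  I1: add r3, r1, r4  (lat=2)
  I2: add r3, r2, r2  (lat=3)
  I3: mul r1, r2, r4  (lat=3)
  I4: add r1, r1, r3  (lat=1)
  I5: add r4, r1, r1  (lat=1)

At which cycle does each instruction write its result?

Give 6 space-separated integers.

Answer: 4 6 6 7 8 9

Derivation:
I0 add r1: issue@1 deps=(None,None) exec_start@1 write@4
I1 add r3: issue@2 deps=(0,None) exec_start@4 write@6
I2 add r3: issue@3 deps=(None,None) exec_start@3 write@6
I3 mul r1: issue@4 deps=(None,None) exec_start@4 write@7
I4 add r1: issue@5 deps=(3,2) exec_start@7 write@8
I5 add r4: issue@6 deps=(4,4) exec_start@8 write@9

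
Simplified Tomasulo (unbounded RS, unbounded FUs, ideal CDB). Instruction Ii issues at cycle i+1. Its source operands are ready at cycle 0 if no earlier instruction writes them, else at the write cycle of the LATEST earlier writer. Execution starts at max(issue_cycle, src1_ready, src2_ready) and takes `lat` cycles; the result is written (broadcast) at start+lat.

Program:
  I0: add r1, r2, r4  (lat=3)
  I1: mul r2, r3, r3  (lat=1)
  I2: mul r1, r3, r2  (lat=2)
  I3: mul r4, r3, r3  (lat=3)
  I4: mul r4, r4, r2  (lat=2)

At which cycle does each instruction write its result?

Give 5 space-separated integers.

Answer: 4 3 5 7 9

Derivation:
I0 add r1: issue@1 deps=(None,None) exec_start@1 write@4
I1 mul r2: issue@2 deps=(None,None) exec_start@2 write@3
I2 mul r1: issue@3 deps=(None,1) exec_start@3 write@5
I3 mul r4: issue@4 deps=(None,None) exec_start@4 write@7
I4 mul r4: issue@5 deps=(3,1) exec_start@7 write@9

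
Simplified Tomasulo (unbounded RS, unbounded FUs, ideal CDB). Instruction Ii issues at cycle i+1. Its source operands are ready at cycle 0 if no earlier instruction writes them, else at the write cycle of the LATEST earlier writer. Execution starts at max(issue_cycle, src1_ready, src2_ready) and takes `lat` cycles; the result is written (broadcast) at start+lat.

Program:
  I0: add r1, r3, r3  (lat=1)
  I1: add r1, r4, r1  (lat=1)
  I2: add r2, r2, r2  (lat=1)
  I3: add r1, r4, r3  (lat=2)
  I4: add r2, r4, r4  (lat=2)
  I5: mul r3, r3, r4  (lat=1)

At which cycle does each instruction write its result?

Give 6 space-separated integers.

Answer: 2 3 4 6 7 7

Derivation:
I0 add r1: issue@1 deps=(None,None) exec_start@1 write@2
I1 add r1: issue@2 deps=(None,0) exec_start@2 write@3
I2 add r2: issue@3 deps=(None,None) exec_start@3 write@4
I3 add r1: issue@4 deps=(None,None) exec_start@4 write@6
I4 add r2: issue@5 deps=(None,None) exec_start@5 write@7
I5 mul r3: issue@6 deps=(None,None) exec_start@6 write@7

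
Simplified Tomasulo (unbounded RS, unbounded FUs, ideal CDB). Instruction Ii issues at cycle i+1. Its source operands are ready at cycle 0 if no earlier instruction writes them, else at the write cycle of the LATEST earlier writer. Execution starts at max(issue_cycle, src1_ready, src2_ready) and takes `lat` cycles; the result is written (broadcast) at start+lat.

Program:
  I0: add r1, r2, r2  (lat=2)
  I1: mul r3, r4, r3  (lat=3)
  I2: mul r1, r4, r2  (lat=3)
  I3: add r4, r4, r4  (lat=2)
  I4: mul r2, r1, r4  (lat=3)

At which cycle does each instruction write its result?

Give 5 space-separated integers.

Answer: 3 5 6 6 9

Derivation:
I0 add r1: issue@1 deps=(None,None) exec_start@1 write@3
I1 mul r3: issue@2 deps=(None,None) exec_start@2 write@5
I2 mul r1: issue@3 deps=(None,None) exec_start@3 write@6
I3 add r4: issue@4 deps=(None,None) exec_start@4 write@6
I4 mul r2: issue@5 deps=(2,3) exec_start@6 write@9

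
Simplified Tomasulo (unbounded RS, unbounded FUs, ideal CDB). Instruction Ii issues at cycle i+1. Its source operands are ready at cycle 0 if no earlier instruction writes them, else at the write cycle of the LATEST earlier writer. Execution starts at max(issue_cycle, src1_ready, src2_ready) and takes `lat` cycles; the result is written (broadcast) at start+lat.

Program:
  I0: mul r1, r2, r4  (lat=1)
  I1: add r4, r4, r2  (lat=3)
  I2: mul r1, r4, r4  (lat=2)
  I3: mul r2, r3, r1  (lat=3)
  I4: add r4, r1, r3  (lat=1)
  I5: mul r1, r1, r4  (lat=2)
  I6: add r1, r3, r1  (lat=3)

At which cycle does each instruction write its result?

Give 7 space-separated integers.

I0 mul r1: issue@1 deps=(None,None) exec_start@1 write@2
I1 add r4: issue@2 deps=(None,None) exec_start@2 write@5
I2 mul r1: issue@3 deps=(1,1) exec_start@5 write@7
I3 mul r2: issue@4 deps=(None,2) exec_start@7 write@10
I4 add r4: issue@5 deps=(2,None) exec_start@7 write@8
I5 mul r1: issue@6 deps=(2,4) exec_start@8 write@10
I6 add r1: issue@7 deps=(None,5) exec_start@10 write@13

Answer: 2 5 7 10 8 10 13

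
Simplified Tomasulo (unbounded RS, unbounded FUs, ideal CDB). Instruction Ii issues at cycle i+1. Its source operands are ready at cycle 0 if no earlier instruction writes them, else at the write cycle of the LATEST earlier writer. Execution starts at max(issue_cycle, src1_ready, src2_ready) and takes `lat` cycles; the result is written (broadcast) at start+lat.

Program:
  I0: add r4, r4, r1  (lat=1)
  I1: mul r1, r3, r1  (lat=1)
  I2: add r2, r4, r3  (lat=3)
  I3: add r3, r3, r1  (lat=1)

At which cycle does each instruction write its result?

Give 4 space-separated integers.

Answer: 2 3 6 5

Derivation:
I0 add r4: issue@1 deps=(None,None) exec_start@1 write@2
I1 mul r1: issue@2 deps=(None,None) exec_start@2 write@3
I2 add r2: issue@3 deps=(0,None) exec_start@3 write@6
I3 add r3: issue@4 deps=(None,1) exec_start@4 write@5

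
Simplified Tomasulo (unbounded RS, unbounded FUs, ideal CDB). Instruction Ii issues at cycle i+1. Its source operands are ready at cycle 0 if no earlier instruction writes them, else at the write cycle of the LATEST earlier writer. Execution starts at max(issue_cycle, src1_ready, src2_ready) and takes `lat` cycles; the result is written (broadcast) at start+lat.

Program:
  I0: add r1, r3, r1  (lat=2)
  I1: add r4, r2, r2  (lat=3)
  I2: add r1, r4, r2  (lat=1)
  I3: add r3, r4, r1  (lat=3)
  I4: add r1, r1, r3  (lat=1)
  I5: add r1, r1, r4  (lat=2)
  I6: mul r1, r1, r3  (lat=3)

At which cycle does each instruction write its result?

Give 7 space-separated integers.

Answer: 3 5 6 9 10 12 15

Derivation:
I0 add r1: issue@1 deps=(None,None) exec_start@1 write@3
I1 add r4: issue@2 deps=(None,None) exec_start@2 write@5
I2 add r1: issue@3 deps=(1,None) exec_start@5 write@6
I3 add r3: issue@4 deps=(1,2) exec_start@6 write@9
I4 add r1: issue@5 deps=(2,3) exec_start@9 write@10
I5 add r1: issue@6 deps=(4,1) exec_start@10 write@12
I6 mul r1: issue@7 deps=(5,3) exec_start@12 write@15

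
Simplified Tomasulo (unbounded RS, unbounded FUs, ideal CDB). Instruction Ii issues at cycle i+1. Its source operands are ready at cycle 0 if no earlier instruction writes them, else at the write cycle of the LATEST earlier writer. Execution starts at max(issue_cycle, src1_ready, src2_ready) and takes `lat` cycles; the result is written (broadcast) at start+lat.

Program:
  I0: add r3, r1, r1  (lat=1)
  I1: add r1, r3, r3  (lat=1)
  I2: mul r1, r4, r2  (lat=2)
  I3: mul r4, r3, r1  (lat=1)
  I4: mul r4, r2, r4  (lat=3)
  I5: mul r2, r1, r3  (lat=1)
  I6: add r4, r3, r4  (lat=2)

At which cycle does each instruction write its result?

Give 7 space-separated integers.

I0 add r3: issue@1 deps=(None,None) exec_start@1 write@2
I1 add r1: issue@2 deps=(0,0) exec_start@2 write@3
I2 mul r1: issue@3 deps=(None,None) exec_start@3 write@5
I3 mul r4: issue@4 deps=(0,2) exec_start@5 write@6
I4 mul r4: issue@5 deps=(None,3) exec_start@6 write@9
I5 mul r2: issue@6 deps=(2,0) exec_start@6 write@7
I6 add r4: issue@7 deps=(0,4) exec_start@9 write@11

Answer: 2 3 5 6 9 7 11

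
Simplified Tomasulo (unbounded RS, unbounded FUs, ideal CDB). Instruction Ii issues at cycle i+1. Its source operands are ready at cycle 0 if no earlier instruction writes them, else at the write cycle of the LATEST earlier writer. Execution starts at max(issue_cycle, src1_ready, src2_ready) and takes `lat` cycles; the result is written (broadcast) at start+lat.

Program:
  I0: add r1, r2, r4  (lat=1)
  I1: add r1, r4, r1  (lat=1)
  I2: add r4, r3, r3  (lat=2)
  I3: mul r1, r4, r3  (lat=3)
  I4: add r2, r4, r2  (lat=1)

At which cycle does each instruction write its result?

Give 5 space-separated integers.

Answer: 2 3 5 8 6

Derivation:
I0 add r1: issue@1 deps=(None,None) exec_start@1 write@2
I1 add r1: issue@2 deps=(None,0) exec_start@2 write@3
I2 add r4: issue@3 deps=(None,None) exec_start@3 write@5
I3 mul r1: issue@4 deps=(2,None) exec_start@5 write@8
I4 add r2: issue@5 deps=(2,None) exec_start@5 write@6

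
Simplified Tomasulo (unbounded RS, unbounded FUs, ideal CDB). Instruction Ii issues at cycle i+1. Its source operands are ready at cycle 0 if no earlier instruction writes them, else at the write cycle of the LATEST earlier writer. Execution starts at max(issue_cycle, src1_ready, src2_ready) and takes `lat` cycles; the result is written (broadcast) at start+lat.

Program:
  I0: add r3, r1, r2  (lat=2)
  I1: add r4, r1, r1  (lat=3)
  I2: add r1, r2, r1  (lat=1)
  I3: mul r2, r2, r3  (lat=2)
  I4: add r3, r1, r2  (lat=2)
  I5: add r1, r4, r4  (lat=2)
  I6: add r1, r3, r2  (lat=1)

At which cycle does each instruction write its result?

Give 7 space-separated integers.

Answer: 3 5 4 6 8 8 9

Derivation:
I0 add r3: issue@1 deps=(None,None) exec_start@1 write@3
I1 add r4: issue@2 deps=(None,None) exec_start@2 write@5
I2 add r1: issue@3 deps=(None,None) exec_start@3 write@4
I3 mul r2: issue@4 deps=(None,0) exec_start@4 write@6
I4 add r3: issue@5 deps=(2,3) exec_start@6 write@8
I5 add r1: issue@6 deps=(1,1) exec_start@6 write@8
I6 add r1: issue@7 deps=(4,3) exec_start@8 write@9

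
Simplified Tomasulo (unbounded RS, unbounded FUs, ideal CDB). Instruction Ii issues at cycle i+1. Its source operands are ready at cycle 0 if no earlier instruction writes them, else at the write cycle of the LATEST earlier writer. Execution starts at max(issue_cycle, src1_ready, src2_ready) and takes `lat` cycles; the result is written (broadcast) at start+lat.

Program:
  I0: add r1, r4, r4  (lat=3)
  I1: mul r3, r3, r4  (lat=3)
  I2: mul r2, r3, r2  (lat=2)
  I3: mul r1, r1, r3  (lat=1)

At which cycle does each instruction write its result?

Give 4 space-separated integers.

Answer: 4 5 7 6

Derivation:
I0 add r1: issue@1 deps=(None,None) exec_start@1 write@4
I1 mul r3: issue@2 deps=(None,None) exec_start@2 write@5
I2 mul r2: issue@3 deps=(1,None) exec_start@5 write@7
I3 mul r1: issue@4 deps=(0,1) exec_start@5 write@6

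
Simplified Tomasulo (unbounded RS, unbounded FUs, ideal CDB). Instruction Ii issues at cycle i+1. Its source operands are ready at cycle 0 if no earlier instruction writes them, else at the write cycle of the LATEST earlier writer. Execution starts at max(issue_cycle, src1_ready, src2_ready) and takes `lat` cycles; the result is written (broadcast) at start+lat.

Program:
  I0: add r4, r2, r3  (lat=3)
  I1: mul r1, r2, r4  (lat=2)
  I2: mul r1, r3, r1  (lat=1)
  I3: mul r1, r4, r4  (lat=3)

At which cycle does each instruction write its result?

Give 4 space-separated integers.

I0 add r4: issue@1 deps=(None,None) exec_start@1 write@4
I1 mul r1: issue@2 deps=(None,0) exec_start@4 write@6
I2 mul r1: issue@3 deps=(None,1) exec_start@6 write@7
I3 mul r1: issue@4 deps=(0,0) exec_start@4 write@7

Answer: 4 6 7 7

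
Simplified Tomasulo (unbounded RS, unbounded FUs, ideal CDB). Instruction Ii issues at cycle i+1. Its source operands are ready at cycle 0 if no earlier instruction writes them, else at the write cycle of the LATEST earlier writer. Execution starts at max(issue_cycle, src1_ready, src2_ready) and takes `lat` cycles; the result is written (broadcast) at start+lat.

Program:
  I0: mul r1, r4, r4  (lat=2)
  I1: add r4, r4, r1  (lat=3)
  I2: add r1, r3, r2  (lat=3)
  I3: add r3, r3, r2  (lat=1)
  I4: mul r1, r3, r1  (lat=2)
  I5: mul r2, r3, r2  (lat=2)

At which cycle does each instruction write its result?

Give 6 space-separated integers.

I0 mul r1: issue@1 deps=(None,None) exec_start@1 write@3
I1 add r4: issue@2 deps=(None,0) exec_start@3 write@6
I2 add r1: issue@3 deps=(None,None) exec_start@3 write@6
I3 add r3: issue@4 deps=(None,None) exec_start@4 write@5
I4 mul r1: issue@5 deps=(3,2) exec_start@6 write@8
I5 mul r2: issue@6 deps=(3,None) exec_start@6 write@8

Answer: 3 6 6 5 8 8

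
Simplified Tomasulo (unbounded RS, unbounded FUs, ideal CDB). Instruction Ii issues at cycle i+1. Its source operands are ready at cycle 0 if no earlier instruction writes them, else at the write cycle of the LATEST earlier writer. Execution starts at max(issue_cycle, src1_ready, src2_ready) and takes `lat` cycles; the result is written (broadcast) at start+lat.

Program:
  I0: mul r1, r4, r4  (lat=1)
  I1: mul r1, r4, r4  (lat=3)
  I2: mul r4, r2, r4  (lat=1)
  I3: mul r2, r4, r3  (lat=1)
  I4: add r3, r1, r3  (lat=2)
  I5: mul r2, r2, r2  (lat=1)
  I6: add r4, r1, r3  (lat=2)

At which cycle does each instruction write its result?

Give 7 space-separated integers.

I0 mul r1: issue@1 deps=(None,None) exec_start@1 write@2
I1 mul r1: issue@2 deps=(None,None) exec_start@2 write@5
I2 mul r4: issue@3 deps=(None,None) exec_start@3 write@4
I3 mul r2: issue@4 deps=(2,None) exec_start@4 write@5
I4 add r3: issue@5 deps=(1,None) exec_start@5 write@7
I5 mul r2: issue@6 deps=(3,3) exec_start@6 write@7
I6 add r4: issue@7 deps=(1,4) exec_start@7 write@9

Answer: 2 5 4 5 7 7 9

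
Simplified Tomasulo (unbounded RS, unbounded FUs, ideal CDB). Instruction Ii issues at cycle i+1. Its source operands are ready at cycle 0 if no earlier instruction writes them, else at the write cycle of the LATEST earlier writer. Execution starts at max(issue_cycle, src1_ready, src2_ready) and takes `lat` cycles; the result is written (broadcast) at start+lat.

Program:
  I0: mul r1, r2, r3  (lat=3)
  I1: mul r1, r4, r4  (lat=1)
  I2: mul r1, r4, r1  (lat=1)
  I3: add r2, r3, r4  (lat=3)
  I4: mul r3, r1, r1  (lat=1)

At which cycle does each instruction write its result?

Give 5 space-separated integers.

Answer: 4 3 4 7 6

Derivation:
I0 mul r1: issue@1 deps=(None,None) exec_start@1 write@4
I1 mul r1: issue@2 deps=(None,None) exec_start@2 write@3
I2 mul r1: issue@3 deps=(None,1) exec_start@3 write@4
I3 add r2: issue@4 deps=(None,None) exec_start@4 write@7
I4 mul r3: issue@5 deps=(2,2) exec_start@5 write@6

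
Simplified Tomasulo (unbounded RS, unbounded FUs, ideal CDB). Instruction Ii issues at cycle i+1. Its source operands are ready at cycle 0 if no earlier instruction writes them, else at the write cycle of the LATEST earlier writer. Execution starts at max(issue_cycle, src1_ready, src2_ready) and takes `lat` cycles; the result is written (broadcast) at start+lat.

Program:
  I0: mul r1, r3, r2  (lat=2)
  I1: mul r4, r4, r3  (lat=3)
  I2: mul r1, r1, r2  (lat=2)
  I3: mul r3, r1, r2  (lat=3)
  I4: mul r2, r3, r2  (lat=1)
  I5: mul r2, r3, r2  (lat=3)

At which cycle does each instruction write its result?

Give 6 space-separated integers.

Answer: 3 5 5 8 9 12

Derivation:
I0 mul r1: issue@1 deps=(None,None) exec_start@1 write@3
I1 mul r4: issue@2 deps=(None,None) exec_start@2 write@5
I2 mul r1: issue@3 deps=(0,None) exec_start@3 write@5
I3 mul r3: issue@4 deps=(2,None) exec_start@5 write@8
I4 mul r2: issue@5 deps=(3,None) exec_start@8 write@9
I5 mul r2: issue@6 deps=(3,4) exec_start@9 write@12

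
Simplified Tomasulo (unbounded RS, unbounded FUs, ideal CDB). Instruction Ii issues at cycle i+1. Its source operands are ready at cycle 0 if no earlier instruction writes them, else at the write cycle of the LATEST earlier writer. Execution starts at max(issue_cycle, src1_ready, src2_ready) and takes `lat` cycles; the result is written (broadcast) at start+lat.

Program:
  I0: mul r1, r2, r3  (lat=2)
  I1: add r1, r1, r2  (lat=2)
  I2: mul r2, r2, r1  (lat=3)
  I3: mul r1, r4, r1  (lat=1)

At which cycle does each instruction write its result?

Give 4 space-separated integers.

I0 mul r1: issue@1 deps=(None,None) exec_start@1 write@3
I1 add r1: issue@2 deps=(0,None) exec_start@3 write@5
I2 mul r2: issue@3 deps=(None,1) exec_start@5 write@8
I3 mul r1: issue@4 deps=(None,1) exec_start@5 write@6

Answer: 3 5 8 6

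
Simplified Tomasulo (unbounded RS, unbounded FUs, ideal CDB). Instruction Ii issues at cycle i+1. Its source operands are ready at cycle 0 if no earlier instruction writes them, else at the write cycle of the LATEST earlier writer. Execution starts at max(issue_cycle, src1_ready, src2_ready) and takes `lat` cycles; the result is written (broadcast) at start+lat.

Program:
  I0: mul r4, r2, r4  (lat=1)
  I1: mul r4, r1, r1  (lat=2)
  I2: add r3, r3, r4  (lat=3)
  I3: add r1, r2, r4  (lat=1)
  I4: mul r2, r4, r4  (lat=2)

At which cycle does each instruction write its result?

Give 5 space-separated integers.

I0 mul r4: issue@1 deps=(None,None) exec_start@1 write@2
I1 mul r4: issue@2 deps=(None,None) exec_start@2 write@4
I2 add r3: issue@3 deps=(None,1) exec_start@4 write@7
I3 add r1: issue@4 deps=(None,1) exec_start@4 write@5
I4 mul r2: issue@5 deps=(1,1) exec_start@5 write@7

Answer: 2 4 7 5 7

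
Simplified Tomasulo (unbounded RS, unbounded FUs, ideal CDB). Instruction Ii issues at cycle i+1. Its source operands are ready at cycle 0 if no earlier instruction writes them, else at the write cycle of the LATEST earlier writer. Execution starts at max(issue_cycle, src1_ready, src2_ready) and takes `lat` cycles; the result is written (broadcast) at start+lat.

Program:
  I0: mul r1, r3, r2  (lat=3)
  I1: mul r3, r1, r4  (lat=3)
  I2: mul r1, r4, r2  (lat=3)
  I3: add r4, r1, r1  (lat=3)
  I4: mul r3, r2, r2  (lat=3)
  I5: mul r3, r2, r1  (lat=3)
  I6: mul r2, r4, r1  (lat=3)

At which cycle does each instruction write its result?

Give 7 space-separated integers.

I0 mul r1: issue@1 deps=(None,None) exec_start@1 write@4
I1 mul r3: issue@2 deps=(0,None) exec_start@4 write@7
I2 mul r1: issue@3 deps=(None,None) exec_start@3 write@6
I3 add r4: issue@4 deps=(2,2) exec_start@6 write@9
I4 mul r3: issue@5 deps=(None,None) exec_start@5 write@8
I5 mul r3: issue@6 deps=(None,2) exec_start@6 write@9
I6 mul r2: issue@7 deps=(3,2) exec_start@9 write@12

Answer: 4 7 6 9 8 9 12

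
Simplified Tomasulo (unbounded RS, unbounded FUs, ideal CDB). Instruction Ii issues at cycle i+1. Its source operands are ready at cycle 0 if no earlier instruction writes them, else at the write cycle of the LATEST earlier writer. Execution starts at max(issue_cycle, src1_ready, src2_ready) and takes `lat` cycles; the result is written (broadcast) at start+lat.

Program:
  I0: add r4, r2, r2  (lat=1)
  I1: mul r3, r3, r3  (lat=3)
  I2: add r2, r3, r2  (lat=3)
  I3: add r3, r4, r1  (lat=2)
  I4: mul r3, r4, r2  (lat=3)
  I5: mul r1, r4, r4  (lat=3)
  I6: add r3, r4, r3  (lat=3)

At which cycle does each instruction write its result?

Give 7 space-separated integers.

I0 add r4: issue@1 deps=(None,None) exec_start@1 write@2
I1 mul r3: issue@2 deps=(None,None) exec_start@2 write@5
I2 add r2: issue@3 deps=(1,None) exec_start@5 write@8
I3 add r3: issue@4 deps=(0,None) exec_start@4 write@6
I4 mul r3: issue@5 deps=(0,2) exec_start@8 write@11
I5 mul r1: issue@6 deps=(0,0) exec_start@6 write@9
I6 add r3: issue@7 deps=(0,4) exec_start@11 write@14

Answer: 2 5 8 6 11 9 14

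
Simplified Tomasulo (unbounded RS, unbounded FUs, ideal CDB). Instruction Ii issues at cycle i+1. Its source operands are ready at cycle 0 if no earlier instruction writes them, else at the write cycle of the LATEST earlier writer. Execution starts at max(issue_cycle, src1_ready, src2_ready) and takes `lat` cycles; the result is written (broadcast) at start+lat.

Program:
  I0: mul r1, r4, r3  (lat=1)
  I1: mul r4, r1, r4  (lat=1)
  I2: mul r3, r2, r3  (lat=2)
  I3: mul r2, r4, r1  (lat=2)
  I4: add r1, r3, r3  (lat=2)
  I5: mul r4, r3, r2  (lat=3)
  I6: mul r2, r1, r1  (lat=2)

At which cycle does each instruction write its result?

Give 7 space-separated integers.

Answer: 2 3 5 6 7 9 9

Derivation:
I0 mul r1: issue@1 deps=(None,None) exec_start@1 write@2
I1 mul r4: issue@2 deps=(0,None) exec_start@2 write@3
I2 mul r3: issue@3 deps=(None,None) exec_start@3 write@5
I3 mul r2: issue@4 deps=(1,0) exec_start@4 write@6
I4 add r1: issue@5 deps=(2,2) exec_start@5 write@7
I5 mul r4: issue@6 deps=(2,3) exec_start@6 write@9
I6 mul r2: issue@7 deps=(4,4) exec_start@7 write@9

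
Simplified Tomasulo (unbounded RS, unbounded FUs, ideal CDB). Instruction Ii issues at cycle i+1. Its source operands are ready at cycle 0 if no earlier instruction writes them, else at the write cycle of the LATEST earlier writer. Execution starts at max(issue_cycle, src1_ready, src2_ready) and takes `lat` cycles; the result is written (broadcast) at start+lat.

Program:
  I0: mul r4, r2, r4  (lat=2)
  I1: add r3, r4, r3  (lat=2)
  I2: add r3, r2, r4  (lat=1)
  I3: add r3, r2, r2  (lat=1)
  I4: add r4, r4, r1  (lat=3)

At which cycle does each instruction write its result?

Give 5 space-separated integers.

Answer: 3 5 4 5 8

Derivation:
I0 mul r4: issue@1 deps=(None,None) exec_start@1 write@3
I1 add r3: issue@2 deps=(0,None) exec_start@3 write@5
I2 add r3: issue@3 deps=(None,0) exec_start@3 write@4
I3 add r3: issue@4 deps=(None,None) exec_start@4 write@5
I4 add r4: issue@5 deps=(0,None) exec_start@5 write@8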